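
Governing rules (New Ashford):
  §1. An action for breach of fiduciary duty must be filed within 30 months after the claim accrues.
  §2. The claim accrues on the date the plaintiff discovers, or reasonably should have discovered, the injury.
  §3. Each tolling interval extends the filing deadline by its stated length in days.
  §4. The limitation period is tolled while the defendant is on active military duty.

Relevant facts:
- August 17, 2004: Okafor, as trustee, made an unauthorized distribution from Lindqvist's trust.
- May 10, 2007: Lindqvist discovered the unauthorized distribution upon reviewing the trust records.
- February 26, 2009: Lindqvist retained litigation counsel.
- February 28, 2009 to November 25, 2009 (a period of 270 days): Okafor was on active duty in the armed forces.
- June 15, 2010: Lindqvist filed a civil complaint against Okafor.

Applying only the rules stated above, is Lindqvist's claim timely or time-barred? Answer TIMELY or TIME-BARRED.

TIMELY

Accrual is tied to discovery, so the period began on May 10, 2007 rather than on August 17, 2004 when the act occurred.
The untolled deadline — 30 months after May 10, 2007 — is November 10, 2009.
The period was tolled for 270 days by the defendant's active military service (February 28, 2009 to November 25, 2009), pushing the deadline to August 7, 2010.
The other events in the timeline have no effect on the limitation period under the stated rules.
The June 15, 2010 filing precedes the August 7, 2010 deadline; the claim is timely.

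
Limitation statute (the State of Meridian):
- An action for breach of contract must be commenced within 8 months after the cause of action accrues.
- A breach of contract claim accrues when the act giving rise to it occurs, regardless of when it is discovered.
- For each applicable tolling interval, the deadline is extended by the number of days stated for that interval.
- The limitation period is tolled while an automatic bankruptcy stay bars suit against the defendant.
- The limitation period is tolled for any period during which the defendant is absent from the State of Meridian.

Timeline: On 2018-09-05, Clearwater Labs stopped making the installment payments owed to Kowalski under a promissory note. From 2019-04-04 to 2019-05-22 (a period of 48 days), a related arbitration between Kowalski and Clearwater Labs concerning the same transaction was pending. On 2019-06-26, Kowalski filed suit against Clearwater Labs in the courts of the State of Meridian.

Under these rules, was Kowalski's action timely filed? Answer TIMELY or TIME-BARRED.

TIME-BARRED

The claim accrued on 2018-09-05, when the wrongful act occurred.
8 months from 2018-09-05 is 2019-05-05.
No stated provision tolls the period for a pending arbitration, so the interval from 2019-04-04 to 2019-05-22 has no effect on the deadline.
Kowalski filed on 2019-06-26, after the 2019-05-05 deadline, so the action is time-barred.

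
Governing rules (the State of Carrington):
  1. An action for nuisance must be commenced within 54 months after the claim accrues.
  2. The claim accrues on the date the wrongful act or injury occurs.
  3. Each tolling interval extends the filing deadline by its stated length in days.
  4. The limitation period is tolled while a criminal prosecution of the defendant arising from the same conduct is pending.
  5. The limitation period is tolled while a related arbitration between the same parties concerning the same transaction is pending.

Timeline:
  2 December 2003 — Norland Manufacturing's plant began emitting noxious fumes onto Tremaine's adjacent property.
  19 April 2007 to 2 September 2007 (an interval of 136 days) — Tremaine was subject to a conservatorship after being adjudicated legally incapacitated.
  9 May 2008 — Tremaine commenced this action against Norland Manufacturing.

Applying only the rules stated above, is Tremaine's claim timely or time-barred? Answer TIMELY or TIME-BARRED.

The limitation period began to run on 2 December 2003.
The untolled deadline — 54 months after 2 December 2003 — is 2 June 2008.
Although the plaintiff's incapacity ran from 19 April 2007 to 2 September 2007, the stated rules do not make that a tolling event, so it is disregarded.
Filing on 9 May 2008 beat the 2 June 2008 deadline — the action is timely.

TIMELY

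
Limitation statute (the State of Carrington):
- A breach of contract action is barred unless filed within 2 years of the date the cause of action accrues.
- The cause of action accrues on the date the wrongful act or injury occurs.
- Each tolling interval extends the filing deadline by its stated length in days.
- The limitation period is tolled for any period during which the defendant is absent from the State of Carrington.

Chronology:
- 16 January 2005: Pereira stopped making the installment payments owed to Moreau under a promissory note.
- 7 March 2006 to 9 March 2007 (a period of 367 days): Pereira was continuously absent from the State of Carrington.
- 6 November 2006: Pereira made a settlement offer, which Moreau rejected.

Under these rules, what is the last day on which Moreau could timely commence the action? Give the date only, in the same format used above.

18 January 2008

The cause of action accrued on 16 January 2005, the date of the act.
Adding the 2 years base period to 16 January 2005 gives a deadline of 16 January 2007, before any tolling.
The defendant's absence from the jurisdiction from 7 March 2006 to 9 March 2007 tolled the period for 367 days, extending the deadline to 18 January 2008.
Nothing else in the chronology tolls or restarts the period.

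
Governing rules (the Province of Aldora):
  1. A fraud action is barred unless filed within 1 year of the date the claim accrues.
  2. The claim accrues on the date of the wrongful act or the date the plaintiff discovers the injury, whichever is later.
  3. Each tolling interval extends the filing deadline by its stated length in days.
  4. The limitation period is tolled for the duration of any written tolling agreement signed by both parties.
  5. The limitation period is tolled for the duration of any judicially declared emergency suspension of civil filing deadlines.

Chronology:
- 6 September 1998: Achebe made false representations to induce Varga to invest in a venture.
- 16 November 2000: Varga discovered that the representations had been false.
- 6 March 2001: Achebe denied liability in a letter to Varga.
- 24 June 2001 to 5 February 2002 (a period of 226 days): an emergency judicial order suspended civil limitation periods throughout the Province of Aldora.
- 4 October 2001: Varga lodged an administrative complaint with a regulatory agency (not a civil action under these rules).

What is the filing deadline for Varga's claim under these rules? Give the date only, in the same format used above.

30 June 2002

Taking the later of the act (6 September 1998) and discovery (16 November 2000), the claim accrued on 16 November 2000.
1 year from 16 November 2000 is 16 November 2001.
The emergency suspension of filing deadlines from 24 June 2001 to 5 February 2002 tolled the period for 226 days, extending the deadline to 30 June 2002.
None of the other events listed affects the running of the period under the stated rules.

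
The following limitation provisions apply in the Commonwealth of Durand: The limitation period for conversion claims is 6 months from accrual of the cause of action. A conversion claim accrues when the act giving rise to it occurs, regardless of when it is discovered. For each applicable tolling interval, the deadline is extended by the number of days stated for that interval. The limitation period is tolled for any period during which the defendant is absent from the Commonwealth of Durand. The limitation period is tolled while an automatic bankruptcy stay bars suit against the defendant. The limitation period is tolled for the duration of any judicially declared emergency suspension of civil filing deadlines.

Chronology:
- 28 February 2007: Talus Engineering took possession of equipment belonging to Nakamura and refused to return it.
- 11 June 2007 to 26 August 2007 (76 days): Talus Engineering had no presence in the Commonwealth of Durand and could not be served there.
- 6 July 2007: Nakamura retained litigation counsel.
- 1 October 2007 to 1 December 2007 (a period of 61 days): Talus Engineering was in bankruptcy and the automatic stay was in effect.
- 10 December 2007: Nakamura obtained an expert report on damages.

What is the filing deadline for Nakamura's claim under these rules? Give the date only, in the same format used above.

12 January 2008

The claim accrued on 28 February 2007, when the wrongful act occurred.
Adding the 6 months base period to 28 February 2007 gives a deadline of 28 August 2007, before any tolling.
The period was tolled for 76 days by the defendant's absence from the jurisdiction (11 June 2007 to 26 August 2007), pushing the deadline to 12 November 2007.
Because the automatic bankruptcy stay ran from 1 October 2007 to 1 December 2007, the deadline is extended by 61 days to 12 January 2008.
Nothing else in the chronology tolls or restarts the period.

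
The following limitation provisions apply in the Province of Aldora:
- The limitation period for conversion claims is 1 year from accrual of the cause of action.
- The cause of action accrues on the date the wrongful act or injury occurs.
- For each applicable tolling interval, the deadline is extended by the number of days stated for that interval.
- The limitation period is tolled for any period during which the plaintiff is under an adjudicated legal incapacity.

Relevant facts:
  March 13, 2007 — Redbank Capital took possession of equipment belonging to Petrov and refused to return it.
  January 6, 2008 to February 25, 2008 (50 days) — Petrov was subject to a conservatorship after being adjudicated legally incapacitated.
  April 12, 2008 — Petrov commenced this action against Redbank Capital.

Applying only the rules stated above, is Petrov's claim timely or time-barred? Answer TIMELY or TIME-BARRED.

TIMELY

The limitation period began to run on March 13, 2007.
1 year from March 13, 2007 is March 13, 2008.
The plaintiff's legal incapacity from January 6, 2008 to February 25, 2008 tolled the period for 50 days, extending the deadline to May 2, 2008.
Petrov filed on April 12, 2008, before the May 2, 2008 deadline, so the action is timely.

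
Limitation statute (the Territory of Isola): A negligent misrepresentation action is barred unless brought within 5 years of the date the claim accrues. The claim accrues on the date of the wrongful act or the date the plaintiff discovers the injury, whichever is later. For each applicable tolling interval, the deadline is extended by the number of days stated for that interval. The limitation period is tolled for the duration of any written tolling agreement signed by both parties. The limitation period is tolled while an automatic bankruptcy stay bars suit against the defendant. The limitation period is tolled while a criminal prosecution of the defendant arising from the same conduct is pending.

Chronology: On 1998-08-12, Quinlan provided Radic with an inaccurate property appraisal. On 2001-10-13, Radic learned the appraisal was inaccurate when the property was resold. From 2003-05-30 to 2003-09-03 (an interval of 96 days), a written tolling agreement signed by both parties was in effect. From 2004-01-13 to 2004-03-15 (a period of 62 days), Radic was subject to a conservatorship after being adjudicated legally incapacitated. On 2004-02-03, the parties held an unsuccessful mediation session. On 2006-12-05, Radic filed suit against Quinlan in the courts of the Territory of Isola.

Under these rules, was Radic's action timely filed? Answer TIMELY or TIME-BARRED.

TIMELY

The claim accrued on 2001-10-13 — the later of the 1998-08-12 act and the 2001-10-13 discovery.
The untolled deadline — 5 years after 2001-10-13 — is 2006-10-13.
The written tolling agreement from 2003-05-30 to 2003-09-03 tolled the period for 96 days, extending the deadline to 2007-01-17.
The plaintiff's legal incapacity from 2004-01-13 to 2004-03-15 does not toll the period, because no stated rule makes the plaintiff's incapacity a tolling event.
The other events in the timeline have no effect on the limitation period under the stated rules.
Radic filed on 2006-12-05, before the 2007-01-17 deadline, so the action is timely.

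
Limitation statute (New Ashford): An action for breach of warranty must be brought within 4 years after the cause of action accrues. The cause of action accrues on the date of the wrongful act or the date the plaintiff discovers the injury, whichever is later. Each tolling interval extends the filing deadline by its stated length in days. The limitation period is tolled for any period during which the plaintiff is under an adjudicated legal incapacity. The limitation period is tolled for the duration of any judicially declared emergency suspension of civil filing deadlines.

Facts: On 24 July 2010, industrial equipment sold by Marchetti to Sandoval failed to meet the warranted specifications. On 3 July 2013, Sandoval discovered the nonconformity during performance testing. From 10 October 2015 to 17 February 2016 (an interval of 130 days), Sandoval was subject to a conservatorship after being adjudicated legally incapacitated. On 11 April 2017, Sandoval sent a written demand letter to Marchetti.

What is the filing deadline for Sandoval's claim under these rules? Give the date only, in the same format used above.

The claim accrued on 3 July 2013 — the later of the 24 July 2010 act and the 3 July 2013 discovery.
The untolled deadline — 4 years after 3 July 2013 — is 3 July 2017.
The period was tolled for 130 days by the plaintiff's legal incapacity (10 October 2015 to 17 February 2016), pushing the deadline to 10 November 2017.
The other events in the timeline have no effect on the limitation period under the stated rules.

10 November 2017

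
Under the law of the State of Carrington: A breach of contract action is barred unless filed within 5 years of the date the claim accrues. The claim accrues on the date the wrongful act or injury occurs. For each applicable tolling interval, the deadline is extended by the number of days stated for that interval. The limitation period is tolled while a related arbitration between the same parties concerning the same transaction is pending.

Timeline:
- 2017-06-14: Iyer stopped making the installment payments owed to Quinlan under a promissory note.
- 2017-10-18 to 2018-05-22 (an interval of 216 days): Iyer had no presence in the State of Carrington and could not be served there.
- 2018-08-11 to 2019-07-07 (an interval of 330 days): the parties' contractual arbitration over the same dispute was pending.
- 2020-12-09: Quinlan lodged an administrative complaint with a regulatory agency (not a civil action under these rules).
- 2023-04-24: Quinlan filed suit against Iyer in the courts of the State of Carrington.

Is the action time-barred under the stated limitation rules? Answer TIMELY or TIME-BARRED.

The claim accrued on 2017-06-14, the date of the act.
The untolled deadline — 5 years after 2017-06-14 — is 2022-06-14.
The pending related arbitration from 2018-08-11 to 2019-07-07 tolled the period for 330 days, extending the deadline to 2023-05-10.
Although the defendant's absence ran from 2017-10-18 to 2018-05-22, the stated rules do not make that a tolling event, so it is disregarded.
The other events in the timeline have no effect on the limitation period under the stated rules.
The 2023-04-24 filing precedes the 2023-05-10 deadline; the claim is timely.

TIMELY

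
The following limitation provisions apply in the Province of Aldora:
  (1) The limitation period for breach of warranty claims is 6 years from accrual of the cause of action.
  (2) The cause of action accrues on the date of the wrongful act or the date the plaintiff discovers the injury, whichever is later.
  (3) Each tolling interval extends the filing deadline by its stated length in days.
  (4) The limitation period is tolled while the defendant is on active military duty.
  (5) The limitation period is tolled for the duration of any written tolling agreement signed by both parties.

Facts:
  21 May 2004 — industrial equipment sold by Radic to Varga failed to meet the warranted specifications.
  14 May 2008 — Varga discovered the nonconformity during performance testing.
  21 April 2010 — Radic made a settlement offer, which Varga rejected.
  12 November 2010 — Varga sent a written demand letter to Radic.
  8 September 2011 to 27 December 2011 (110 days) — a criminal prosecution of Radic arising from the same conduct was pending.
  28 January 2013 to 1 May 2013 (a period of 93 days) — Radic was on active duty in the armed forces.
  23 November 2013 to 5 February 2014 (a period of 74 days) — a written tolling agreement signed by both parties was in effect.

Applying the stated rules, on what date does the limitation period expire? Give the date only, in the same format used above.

28 October 2014

Taking the later of the act (21 May 2004) and discovery (14 May 2008), the claim accrued on 14 May 2008.
6 years from 14 May 2008 is 14 May 2014.
The period was tolled for 93 days by the defendant's active military service (28 January 2013 to 1 May 2013), pushing the deadline to 15 August 2014.
The period was tolled for 74 days by the written tolling agreement (23 November 2013 to 5 February 2014), pushing the deadline to 28 October 2014.
Although a criminal prosecution ran from 8 September 2011 to 27 December 2011, the stated rules do not make that a tolling event, so it is disregarded.
The other events in the timeline have no effect on the limitation period under the stated rules.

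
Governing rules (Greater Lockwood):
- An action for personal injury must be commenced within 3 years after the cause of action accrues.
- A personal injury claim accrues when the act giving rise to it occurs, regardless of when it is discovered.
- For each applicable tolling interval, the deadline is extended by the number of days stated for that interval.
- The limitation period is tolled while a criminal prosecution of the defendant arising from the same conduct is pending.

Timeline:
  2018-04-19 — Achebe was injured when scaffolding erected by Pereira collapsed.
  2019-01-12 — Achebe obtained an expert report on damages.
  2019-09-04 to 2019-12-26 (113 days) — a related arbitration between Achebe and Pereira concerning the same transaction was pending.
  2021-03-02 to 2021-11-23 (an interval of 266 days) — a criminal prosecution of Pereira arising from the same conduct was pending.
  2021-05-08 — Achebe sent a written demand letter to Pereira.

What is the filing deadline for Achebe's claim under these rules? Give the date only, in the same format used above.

The limitation period began to run on 2018-04-19.
3 years from 2018-04-19 is 2021-04-19.
Because the pending criminal prosecution ran from 2021-03-02 to 2021-11-23, the deadline is extended by 266 days to 2022-01-10.
Although a pending arbitration ran from 2019-09-04 to 2019-12-26, the stated rules do not make that a tolling event, so it is disregarded.
None of the other events listed affects the running of the period under the stated rules.

2022-01-10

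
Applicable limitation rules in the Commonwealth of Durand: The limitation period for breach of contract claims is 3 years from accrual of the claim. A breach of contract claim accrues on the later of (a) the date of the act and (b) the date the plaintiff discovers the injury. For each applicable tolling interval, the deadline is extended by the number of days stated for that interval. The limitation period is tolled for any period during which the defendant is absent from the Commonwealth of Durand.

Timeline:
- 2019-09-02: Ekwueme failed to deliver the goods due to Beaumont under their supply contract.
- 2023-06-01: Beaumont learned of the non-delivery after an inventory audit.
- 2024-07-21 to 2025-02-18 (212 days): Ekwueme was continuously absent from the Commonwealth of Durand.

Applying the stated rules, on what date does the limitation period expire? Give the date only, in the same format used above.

Taking the later of the act (2019-09-02) and discovery (2023-06-01), the claim accrued on 2023-06-01.
3 years from 2023-06-01 is 2026-06-01.
The defendant's absence from the jurisdiction from 2024-07-21 to 2025-02-18 tolled the period for 212 days, extending the deadline to 2026-12-30.

2026-12-30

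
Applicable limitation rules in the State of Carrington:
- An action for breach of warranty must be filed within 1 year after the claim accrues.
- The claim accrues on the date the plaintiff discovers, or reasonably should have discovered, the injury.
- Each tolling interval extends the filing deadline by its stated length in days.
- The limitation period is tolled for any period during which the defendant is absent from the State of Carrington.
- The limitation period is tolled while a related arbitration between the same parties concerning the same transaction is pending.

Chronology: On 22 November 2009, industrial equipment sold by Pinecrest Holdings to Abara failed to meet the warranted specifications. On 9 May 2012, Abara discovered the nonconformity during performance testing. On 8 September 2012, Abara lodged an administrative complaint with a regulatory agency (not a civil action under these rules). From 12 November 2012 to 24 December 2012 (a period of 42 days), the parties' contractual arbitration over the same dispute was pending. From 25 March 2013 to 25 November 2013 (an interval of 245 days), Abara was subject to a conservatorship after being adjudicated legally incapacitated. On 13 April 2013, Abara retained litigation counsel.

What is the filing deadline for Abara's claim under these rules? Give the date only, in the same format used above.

Under the discovery rule, the claim accrued on 9 May 2012, when Abara discovered the injury — not on the 22 November 2009 date of the underlying act.
The untolled deadline — 1 year after 9 May 2012 — is 9 May 2013.
The pending related arbitration from 12 November 2012 to 24 December 2012 tolled the period for 42 days, extending the deadline to 20 June 2013.
The plaintiff's legal incapacity from 25 March 2013 to 25 November 2013 does not toll the period, because no stated rule makes the plaintiff's incapacity a tolling event.
The other events in the timeline have no effect on the limitation period under the stated rules.

20 June 2013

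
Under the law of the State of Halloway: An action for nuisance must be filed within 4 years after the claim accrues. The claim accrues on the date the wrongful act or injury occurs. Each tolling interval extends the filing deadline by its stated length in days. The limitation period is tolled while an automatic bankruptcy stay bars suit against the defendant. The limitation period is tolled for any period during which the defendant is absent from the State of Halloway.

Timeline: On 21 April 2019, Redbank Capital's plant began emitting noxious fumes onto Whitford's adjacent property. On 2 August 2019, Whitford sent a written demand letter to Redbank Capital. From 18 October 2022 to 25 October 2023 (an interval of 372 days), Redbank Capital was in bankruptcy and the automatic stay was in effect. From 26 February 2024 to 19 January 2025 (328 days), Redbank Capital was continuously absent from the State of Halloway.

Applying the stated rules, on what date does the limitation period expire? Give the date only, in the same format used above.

The claim accrued on 21 April 2019, when the wrongful act occurred.
4 years from 21 April 2019 is 21 April 2023.
The period was tolled for 372 days by the automatic bankruptcy stay (18 October 2022 to 25 October 2023), pushing the deadline to 27 April 2024.
Because the defendant's absence from the jurisdiction ran from 26 February 2024 to 19 January 2025, the deadline is extended by 328 days to 21 March 2025.
Nothing else in the chronology tolls or restarts the period.

21 March 2025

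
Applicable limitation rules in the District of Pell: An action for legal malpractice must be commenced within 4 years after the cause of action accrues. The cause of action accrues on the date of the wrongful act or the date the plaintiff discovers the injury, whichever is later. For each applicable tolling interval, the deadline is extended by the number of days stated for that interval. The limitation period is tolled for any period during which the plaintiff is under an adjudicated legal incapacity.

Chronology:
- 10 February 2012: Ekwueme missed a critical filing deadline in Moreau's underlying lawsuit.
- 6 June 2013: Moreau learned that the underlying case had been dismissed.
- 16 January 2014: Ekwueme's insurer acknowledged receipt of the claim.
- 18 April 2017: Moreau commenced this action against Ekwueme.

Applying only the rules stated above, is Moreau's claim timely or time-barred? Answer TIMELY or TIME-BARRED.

Because discovery on 6 June 2013 post-dates the 10 February 2012 act, accrual under the later-of rule falls on 6 June 2013.
Adding the 4 years base period to 6 June 2013 gives a deadline of 6 June 2017, before any tolling.
None of the other events listed affects the running of the period under the stated rules.
The 18 April 2017 filing precedes the 6 June 2017 deadline; the claim is timely.

TIMELY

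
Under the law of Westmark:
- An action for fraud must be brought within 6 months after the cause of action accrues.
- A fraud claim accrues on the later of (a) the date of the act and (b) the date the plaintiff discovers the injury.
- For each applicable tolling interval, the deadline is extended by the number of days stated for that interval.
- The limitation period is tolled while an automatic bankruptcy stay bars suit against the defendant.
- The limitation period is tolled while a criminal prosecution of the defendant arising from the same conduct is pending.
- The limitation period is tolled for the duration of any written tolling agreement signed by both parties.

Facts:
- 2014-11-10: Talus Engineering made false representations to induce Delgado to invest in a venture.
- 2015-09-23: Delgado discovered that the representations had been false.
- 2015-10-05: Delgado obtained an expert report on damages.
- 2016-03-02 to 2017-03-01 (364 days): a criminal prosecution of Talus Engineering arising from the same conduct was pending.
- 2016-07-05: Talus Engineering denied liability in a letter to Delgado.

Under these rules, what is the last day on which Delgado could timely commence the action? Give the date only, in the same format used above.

2017-03-22

Because discovery on 2015-09-23 post-dates the 2014-11-10 act, accrual under the later-of rule falls on 2015-09-23.
The untolled deadline — 6 months after 2015-09-23 — is 2016-03-23.
The period was tolled for 364 days by the pending criminal prosecution (2016-03-02 to 2017-03-01), pushing the deadline to 2017-03-22.
None of the other events listed affects the running of the period under the stated rules.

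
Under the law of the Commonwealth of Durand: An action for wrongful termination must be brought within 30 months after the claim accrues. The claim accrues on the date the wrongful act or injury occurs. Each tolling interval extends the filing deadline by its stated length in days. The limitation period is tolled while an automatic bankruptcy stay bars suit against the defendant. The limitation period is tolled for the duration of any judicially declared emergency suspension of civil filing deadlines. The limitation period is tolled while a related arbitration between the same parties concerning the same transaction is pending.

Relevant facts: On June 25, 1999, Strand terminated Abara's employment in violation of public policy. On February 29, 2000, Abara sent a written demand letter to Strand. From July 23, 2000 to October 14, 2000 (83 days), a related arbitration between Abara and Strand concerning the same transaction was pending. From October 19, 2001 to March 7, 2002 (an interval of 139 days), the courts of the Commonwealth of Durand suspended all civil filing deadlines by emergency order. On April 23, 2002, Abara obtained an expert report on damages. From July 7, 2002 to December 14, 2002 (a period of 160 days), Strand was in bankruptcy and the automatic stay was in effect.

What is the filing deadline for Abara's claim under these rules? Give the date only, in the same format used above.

January 11, 2003

The limitation period began to run on June 25, 1999.
30 months from June 25, 1999 is December 25, 2001.
The period was tolled for 83 days by the pending related arbitration (July 23, 2000 to October 14, 2000), pushing the deadline to March 18, 2002.
Because the emergency suspension of filing deadlines ran from October 19, 2001 to March 7, 2002, the deadline is extended by 139 days to August 4, 2002.
Because the automatic bankruptcy stay ran from July 7, 2002 to December 14, 2002, the deadline is extended by 160 days to January 11, 2003.
Nothing else in the chronology tolls or restarts the period.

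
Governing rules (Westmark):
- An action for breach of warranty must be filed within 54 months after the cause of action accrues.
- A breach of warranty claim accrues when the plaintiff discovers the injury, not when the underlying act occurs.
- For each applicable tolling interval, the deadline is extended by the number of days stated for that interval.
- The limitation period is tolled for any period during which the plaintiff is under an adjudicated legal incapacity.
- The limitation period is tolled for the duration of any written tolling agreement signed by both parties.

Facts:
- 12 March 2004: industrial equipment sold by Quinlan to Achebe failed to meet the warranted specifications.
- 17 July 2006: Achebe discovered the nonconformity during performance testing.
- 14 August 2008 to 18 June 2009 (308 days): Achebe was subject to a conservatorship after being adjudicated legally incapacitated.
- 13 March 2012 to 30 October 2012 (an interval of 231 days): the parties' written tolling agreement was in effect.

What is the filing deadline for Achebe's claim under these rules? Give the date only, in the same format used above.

21 November 2011

The claim did not accrue until Achebe discovered the injury on 17 July 2006; the 12 March 2004 act date does not start the clock under the stated rule.
Adding the 54 months base period to 17 July 2006 gives a deadline of 17 January 2011, before any tolling.
Because the plaintiff's legal incapacity ran from 14 August 2008 to 18 June 2009, the deadline is extended by 308 days to 21 November 2011.
The written tolling agreement from 13 March 2012 to 30 October 2012 began after the period had already run on 21 November 2011, so it has no tolling effect.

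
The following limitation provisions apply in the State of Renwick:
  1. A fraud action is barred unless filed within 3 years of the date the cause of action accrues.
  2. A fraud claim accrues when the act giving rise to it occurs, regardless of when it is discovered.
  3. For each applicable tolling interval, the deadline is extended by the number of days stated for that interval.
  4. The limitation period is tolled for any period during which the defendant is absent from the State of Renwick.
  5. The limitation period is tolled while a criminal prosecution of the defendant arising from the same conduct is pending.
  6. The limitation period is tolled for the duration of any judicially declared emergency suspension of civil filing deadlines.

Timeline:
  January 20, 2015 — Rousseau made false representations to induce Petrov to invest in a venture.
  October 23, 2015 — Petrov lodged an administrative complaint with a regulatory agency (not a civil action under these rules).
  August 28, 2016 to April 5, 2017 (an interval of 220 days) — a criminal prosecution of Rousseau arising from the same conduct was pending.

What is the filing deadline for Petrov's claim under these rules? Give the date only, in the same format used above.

The cause of action accrued on January 20, 2015, the date of the act.
Adding the 3 years base period to January 20, 2015 gives a deadline of January 20, 2018, before any tolling.
Because the pending criminal prosecution ran from August 28, 2016 to April 5, 2017, the deadline is extended by 220 days to August 28, 2018.
Nothing else in the chronology tolls or restarts the period.

August 28, 2018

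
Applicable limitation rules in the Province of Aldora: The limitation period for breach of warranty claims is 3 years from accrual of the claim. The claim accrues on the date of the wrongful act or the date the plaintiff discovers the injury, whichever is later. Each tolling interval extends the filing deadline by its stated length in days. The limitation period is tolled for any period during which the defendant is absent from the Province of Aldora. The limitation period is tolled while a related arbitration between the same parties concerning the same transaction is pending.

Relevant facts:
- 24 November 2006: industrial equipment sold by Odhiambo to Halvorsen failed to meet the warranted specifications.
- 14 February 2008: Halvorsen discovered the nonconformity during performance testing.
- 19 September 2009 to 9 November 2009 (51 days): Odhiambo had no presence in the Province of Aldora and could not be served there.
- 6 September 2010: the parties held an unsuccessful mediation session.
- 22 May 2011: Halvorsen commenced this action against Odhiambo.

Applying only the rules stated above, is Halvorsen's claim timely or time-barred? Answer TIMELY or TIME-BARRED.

Because discovery on 14 February 2008 post-dates the 24 November 2006 act, accrual under the later-of rule falls on 14 February 2008.
The untolled deadline — 3 years after 14 February 2008 — is 14 February 2011.
The period was tolled for 51 days by the defendant's absence from the jurisdiction (19 September 2009 to 9 November 2009), pushing the deadline to 6 April 2011.
The other events in the timeline have no effect on the limitation period under the stated rules.
The 22 May 2011 filing falls after the 6 April 2011 deadline; the claim is time-barred.

TIME-BARRED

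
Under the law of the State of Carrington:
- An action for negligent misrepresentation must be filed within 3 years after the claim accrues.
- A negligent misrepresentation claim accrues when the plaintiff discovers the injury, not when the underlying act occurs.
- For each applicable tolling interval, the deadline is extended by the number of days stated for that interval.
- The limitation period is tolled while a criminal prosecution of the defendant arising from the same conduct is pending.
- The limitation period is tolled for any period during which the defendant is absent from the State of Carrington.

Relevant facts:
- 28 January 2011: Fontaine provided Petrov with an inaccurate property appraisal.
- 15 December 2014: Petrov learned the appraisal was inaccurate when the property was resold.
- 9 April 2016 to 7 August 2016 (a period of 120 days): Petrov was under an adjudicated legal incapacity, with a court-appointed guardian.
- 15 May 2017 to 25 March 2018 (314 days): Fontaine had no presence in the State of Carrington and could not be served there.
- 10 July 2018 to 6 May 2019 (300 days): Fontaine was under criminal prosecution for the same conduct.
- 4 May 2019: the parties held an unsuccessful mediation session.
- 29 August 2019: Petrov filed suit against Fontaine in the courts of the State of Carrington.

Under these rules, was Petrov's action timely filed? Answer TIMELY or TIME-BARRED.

Accrual is tied to discovery, so the period began on 15 December 2014 rather than on 28 January 2011 when the act occurred.
The untolled deadline — 3 years after 15 December 2014 — is 15 December 2017.
The defendant's absence from the jurisdiction from 15 May 2017 to 25 March 2018 tolled the period for 314 days, extending the deadline to 25 October 2018.
Because the pending criminal prosecution ran from 10 July 2018 to 6 May 2019, the deadline is extended by 300 days to 21 August 2019.
Although the plaintiff's incapacity ran from 9 April 2016 to 7 August 2016, the stated rules do not make that a tolling event, so it is disregarded.
None of the other events listed affects the running of the period under the stated rules.
Filing on 29 August 2019 missed the 21 August 2019 deadline — the action is time-barred.

TIME-BARRED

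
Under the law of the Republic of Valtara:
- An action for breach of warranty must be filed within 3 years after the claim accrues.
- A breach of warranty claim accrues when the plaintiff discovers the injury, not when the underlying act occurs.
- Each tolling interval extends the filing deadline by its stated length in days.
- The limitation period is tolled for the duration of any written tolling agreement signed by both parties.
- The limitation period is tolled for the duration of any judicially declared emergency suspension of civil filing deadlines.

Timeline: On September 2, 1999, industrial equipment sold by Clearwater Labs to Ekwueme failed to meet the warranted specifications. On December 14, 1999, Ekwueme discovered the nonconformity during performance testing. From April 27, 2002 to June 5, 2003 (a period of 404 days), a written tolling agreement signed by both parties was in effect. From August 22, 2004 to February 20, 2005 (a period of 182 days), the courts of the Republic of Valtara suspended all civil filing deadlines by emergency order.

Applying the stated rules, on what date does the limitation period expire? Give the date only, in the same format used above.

January 22, 2004

Under the discovery rule, the claim accrued on December 14, 1999, when Ekwueme discovered the injury — not on the September 2, 1999 date of the underlying act.
Adding the 3 years base period to December 14, 1999 gives a deadline of December 14, 2002, before any tolling.
The written tolling agreement from April 27, 2002 to June 5, 2003 tolled the period for 404 days, extending the deadline to January 22, 2004.
By the time the emergency suspension of filing deadlines began on August 22, 2004, the limitation period had already expired on January 22, 2004; that interval cannot revive it.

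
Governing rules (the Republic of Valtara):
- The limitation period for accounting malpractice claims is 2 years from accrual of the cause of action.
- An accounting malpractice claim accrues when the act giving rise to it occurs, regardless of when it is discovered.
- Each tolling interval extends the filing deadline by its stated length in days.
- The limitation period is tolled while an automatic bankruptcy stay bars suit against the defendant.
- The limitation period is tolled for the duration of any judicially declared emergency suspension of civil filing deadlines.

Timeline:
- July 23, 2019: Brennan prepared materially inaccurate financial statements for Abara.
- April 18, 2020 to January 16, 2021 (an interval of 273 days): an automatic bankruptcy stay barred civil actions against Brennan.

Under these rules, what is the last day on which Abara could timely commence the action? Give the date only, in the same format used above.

The cause of action accrued on July 23, 2019, the date of the act.
Adding the 2 years base period to July 23, 2019 gives a deadline of July 23, 2021, before any tolling.
Because the automatic bankruptcy stay ran from April 18, 2020 to January 16, 2021, the deadline is extended by 273 days to April 22, 2022.

April 22, 2022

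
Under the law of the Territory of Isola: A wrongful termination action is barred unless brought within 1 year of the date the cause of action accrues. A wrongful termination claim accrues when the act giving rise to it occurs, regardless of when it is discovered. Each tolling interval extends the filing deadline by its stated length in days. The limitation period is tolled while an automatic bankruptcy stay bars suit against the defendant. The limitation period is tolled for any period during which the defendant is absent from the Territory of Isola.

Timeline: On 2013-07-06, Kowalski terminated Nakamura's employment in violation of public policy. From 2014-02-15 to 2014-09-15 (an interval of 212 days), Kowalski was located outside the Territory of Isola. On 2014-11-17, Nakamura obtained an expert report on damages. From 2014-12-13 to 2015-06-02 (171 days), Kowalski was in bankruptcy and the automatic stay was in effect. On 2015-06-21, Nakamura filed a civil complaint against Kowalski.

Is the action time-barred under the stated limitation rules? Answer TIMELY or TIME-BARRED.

TIMELY

The limitation period began to run on 2013-07-06.
The untolled deadline — 1 year after 2013-07-06 — is 2014-07-06.
Because the defendant's absence from the jurisdiction ran from 2014-02-15 to 2014-09-15, the deadline is extended by 212 days to 2015-02-03.
The automatic bankruptcy stay from 2014-12-13 to 2015-06-02 tolled the period for 171 days, extending the deadline to 2015-07-24.
None of the other events listed affects the running of the period under the stated rules.
The 2015-06-21 filing precedes the 2015-07-24 deadline; the claim is timely.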